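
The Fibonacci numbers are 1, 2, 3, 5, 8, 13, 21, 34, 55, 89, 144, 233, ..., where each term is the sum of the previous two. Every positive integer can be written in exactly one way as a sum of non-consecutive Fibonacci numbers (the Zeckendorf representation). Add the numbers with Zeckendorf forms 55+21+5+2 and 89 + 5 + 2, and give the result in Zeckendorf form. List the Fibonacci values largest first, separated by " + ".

144 + 34 + 1

The two numbers are 83 and 96, so their sum is 179.
179: greatest Fibonacci not exceeding it is 144, leaving 35
35: greatest Fibonacci not exceeding it is 34, leaving 1
1: greatest Fibonacci not exceeding it is 1, leaving 0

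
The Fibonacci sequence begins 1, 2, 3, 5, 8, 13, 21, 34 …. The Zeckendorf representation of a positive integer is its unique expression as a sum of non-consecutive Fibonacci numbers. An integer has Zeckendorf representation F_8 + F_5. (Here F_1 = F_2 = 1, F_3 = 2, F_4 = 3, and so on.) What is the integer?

F_8 + F_5 = 21 + 5 = 26.

26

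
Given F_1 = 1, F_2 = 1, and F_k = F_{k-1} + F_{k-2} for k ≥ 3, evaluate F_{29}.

514229

Iterating the recurrence up to F_{25} = 75025 and F_{24} = 46368:
F_{26} = F_{25} + F_{24} = 75025 + 46368 = 121393
F_{27} = F_{26} + F_{25} = 121393 + 75025 = 196418
F_{28} = F_{27} + F_{26} = 196418 + 121393 = 317811
F_{29} = F_{28} + F_{27} = 317811 + 196418 = 514229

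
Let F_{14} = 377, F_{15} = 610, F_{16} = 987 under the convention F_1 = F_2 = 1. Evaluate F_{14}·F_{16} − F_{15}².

-1

377·987 − 610² = 372099 − 372100 = -1. (Cassini's identity: F_{k−1}F_{k+1} − F_k² = (−1)^k.)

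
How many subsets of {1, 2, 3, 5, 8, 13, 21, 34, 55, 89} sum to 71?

8

Starting from the Zeckendorf form and repeatedly splitting a term F_k into F_{k−1} + F_{k−2} (when neither is already used) reaches every representation.
71 = 55+13+3 = 55+13+2+1 = 55+8+5+3 = 34+21+13+3 = … (4 more), for 8 in all.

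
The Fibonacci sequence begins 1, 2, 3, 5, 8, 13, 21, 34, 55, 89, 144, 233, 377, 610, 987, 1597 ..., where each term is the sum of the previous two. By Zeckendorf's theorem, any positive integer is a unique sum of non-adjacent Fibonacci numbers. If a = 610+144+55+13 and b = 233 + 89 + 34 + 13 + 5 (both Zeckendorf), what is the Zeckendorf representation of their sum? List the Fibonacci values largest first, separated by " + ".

The two numbers are 822 and 374, so their sum is 1196.
subtract 987 from 1196: 209 remains
subtract 144 from 209: 65 remains
subtract 55 from 65: 10 remains
subtract 8 from 10: 2 remains
subtract 2 from 2: 0 remains

987 + 144 + 55 + 8 + 2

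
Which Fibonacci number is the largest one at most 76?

55

55 ≤ 76 < 89, so the largest Fibonacci number not exceeding 76 is 55.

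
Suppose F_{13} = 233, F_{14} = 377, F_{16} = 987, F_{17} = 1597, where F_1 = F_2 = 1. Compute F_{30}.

By the addition formula F_{m+n} = F_m F_{n+1} + F_{m−1} F_n with m=17, n=13: F_{30} = 1597·377 + 987·233 = 602069 + 229971 = 832040.

832040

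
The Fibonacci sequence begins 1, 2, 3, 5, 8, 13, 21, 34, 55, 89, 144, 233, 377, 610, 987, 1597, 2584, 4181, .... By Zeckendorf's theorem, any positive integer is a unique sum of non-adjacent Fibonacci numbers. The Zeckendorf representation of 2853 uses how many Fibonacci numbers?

2853 − 2584 = 269
269 − 233 = 36
36 − 34 = 2
2 − 2 = 0
2853 = 2584 + 233 + 34 + 2, which has 4 terms.

4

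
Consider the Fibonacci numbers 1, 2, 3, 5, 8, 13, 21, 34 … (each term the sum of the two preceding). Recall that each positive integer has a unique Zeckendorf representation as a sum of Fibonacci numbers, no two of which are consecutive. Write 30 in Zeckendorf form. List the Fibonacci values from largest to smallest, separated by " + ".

21 ≤ 30 < 34, so take 21; remainder 9
8 ≤ 9 < 13, so take 8; remainder 1
1 ≤ 1 < 2, so take 1; remainder 0
So 30 = 21 + 8 + 1, with no two terms consecutive in the sequence.

21 + 8 + 1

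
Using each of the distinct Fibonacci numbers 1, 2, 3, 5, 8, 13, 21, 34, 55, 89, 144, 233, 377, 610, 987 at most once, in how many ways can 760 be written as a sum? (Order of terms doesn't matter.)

16

Each representation comes from the Zeckendorf form by replacing some F_k with F_{k−1} + F_{k−2} where possible.
760 = 610+144+5+1 = 610+144+3+2+1 = 610+89+55+5+1 = … (13 more), for 16 in all.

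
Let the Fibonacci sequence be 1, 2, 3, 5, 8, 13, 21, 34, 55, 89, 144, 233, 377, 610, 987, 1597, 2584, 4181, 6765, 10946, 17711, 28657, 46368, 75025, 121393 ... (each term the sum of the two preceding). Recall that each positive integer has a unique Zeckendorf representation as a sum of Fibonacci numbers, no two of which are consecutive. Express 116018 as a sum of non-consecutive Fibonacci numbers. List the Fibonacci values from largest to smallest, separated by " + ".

Greedily peel off the largest Fibonacci term at each step:
116018 − 75025 = 40993
40993 − 28657 = 12336
12336 − 10946 = 1390
1390 − 987 = 403
403 − 377 = 26
26 − 21 = 5
5 − 5 = 0
So 116018 = 75025 + 28657 + 10946 + 987 + 377 + 21 + 5, with no two terms consecutive in the sequence.

75025 + 28657 + 10946 + 987 + 377 + 21 + 5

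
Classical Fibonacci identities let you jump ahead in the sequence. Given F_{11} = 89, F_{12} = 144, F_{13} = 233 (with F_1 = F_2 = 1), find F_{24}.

By the addition formula F_{m+n} = F_m F_{n+1} + F_{m−1} F_n with m=13, n=11: F_{24} = 233·144 + 144·89 = 33552 + 12816 = 46368.

46368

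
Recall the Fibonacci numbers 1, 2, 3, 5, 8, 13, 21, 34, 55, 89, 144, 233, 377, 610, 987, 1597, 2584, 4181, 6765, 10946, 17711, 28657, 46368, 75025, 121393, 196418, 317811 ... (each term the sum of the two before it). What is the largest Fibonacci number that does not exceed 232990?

196418

196418 ≤ 232990 < 317811, so the largest Fibonacci number not exceeding 232990 is 196418.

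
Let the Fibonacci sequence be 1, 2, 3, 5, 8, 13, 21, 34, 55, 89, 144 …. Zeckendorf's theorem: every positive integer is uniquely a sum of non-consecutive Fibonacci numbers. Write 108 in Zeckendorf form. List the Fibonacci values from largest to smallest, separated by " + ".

Repeatedly subtract the largest Fibonacci number that fits:
89 ≤ 108 < 144, so take 89; remainder 19
13 ≤ 19 < 21, so take 13; remainder 6
5 ≤ 6 < 8, so take 5; remainder 1
1 ≤ 1 < 2, so take 1; remainder 0
So 108 = 89 + 13 + 5 + 1, with no two terms consecutive in the sequence.

89 + 13 + 5 + 1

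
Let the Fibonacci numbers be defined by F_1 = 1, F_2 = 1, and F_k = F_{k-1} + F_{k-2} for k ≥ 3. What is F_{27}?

196418

Iterating the recurrence up to F_{21} = 10946 and F_{20} = 6765:
F_{22} = F_{21} + F_{20} = 10946 + 6765 = 17711
F_{23} = F_{22} + F_{21} = 17711 + 10946 = 28657
F_{24} = F_{23} + F_{22} = 28657 + 17711 = 46368
F_{25} = F_{24} + F_{23} = 46368 + 28657 = 75025
F_{26} = F_{25} + F_{24} = 75025 + 46368 = 121393
F_{27} = F_{26} + F_{25} = 121393 + 75025 = 196418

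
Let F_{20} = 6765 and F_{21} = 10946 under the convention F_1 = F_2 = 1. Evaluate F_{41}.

165580141

By F_{2k+1} = F_k² + F_{k+1}²: F_{41} = 6765² + 10946² = 45765225 + 119814916 = 165580141.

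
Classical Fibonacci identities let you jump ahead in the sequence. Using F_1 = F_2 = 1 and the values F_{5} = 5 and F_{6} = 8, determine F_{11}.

By F_{2k+1} = F_k² + F_{k+1}²: F_{11} = 5² + 8² = 25 + 64 = 89.

89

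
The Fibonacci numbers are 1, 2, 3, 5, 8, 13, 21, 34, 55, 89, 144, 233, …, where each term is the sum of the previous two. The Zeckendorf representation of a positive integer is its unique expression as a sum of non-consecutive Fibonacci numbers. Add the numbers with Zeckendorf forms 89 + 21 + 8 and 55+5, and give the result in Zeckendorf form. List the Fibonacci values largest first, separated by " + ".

The two numbers are 118 and 60, so their sum is 178.
178: greatest Fibonacci not exceeding it is 144, leaving 34
34: greatest Fibonacci not exceeding it is 34, leaving 0

144 + 34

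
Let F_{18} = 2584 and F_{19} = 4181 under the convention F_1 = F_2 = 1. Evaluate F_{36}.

By the doubling identity F_{2k} = F_k(2F_{k+1} − F_k): F_{36} = 2584·(2·4181 − 2584) = 2584·5778 = 14930352.

14930352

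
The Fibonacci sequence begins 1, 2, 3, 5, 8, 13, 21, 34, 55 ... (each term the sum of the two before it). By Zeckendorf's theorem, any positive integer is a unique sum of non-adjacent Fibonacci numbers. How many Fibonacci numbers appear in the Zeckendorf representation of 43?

subtract 34 from 43: 9 remains
subtract 8 from 9: 1 remains
subtract 1 from 1: 0 remains
43 = 34 + 8 + 1, which has 3 terms.

3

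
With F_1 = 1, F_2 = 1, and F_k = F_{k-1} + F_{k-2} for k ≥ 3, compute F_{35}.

9227465

Iterating the recurrence up to F_{28} = 317811 and F_{27} = 196418:
F_{29} = F_{28} + F_{27} = 317811 + 196418 = 514229
F_{30} = F_{29} + F_{28} = 514229 + 317811 = 832040
F_{31} = F_{30} + F_{29} = 832040 + 514229 = 1346269
F_{32} = F_{31} + F_{30} = 1346269 + 832040 = 2178309
F_{33} = F_{32} + F_{31} = 2178309 + 1346269 = 3524578
F_{34} = F_{33} + F_{32} = 3524578 + 2178309 = 5702887
F_{35} = F_{34} + F_{33} = 5702887 + 3524578 = 9227465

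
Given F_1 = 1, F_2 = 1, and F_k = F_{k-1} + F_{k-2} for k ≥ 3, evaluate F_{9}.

Iterating the recurrence up to F_{3} = 2 and F_{2} = 1:
F_{4} = F_{3} + F_{2} = 2 + 1 = 3
F_{5} = F_{4} + F_{3} = 3 + 2 = 5
F_{6} = F_{5} + F_{4} = 5 + 3 = 8
F_{7} = F_{6} + F_{5} = 8 + 5 = 13
F_{8} = F_{7} + F_{6} = 13 + 8 = 21
F_{9} = F_{8} + F_{7} = 21 + 13 = 34

34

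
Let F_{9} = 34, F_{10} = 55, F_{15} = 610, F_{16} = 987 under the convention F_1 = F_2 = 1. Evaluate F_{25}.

By the addition formula F_{m+n} = F_m F_{n+1} + F_{m−1} F_n with m=16, n=9: F_{25} = 987·55 + 610·34 = 54285 + 20740 = 75025.

75025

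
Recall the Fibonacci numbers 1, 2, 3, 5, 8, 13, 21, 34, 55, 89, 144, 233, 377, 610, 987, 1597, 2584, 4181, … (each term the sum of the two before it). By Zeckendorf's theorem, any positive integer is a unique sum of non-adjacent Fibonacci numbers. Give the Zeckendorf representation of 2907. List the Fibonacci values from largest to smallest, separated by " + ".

2584 + 233 + 89 + 1

take 2584 (≤ 2907); 2907 − 2584 = 323
take 233 (≤ 323); 323 − 233 = 90
take 89 (≤ 90); 90 − 89 = 1
take 1 (≤ 1); 1 − 1 = 0
So 2907 = 2584 + 233 + 89 + 1, with no two terms consecutive in the sequence.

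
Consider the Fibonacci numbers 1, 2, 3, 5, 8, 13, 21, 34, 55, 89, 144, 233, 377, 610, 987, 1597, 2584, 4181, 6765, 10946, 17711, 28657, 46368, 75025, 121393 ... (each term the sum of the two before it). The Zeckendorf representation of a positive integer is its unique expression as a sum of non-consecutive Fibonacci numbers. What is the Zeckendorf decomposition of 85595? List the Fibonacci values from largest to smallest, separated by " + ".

75025 + 6765 + 2584 + 987 + 233 + 1

Greedy algorithm:
largest Fibonacci ≤ 85595 is 75025; 85595 − 75025 = 10570
largest Fibonacci ≤ 10570 is 6765; 10570 − 6765 = 3805
largest Fibonacci ≤ 3805 is 2584; 3805 − 2584 = 1221
largest Fibonacci ≤ 1221 is 987; 1221 − 987 = 234
largest Fibonacci ≤ 234 is 233; 234 − 233 = 1
largest Fibonacci ≤ 1 is 1; 1 − 1 = 0
So 85595 = 75025 + 6765 + 2584 + 987 + 233 + 1, with no two terms consecutive in the sequence.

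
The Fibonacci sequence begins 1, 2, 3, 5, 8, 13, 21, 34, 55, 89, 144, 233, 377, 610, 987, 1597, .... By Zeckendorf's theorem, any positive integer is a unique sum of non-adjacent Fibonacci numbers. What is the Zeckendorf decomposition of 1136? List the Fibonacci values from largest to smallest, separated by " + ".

987 + 144 + 5

1136 − 987 = 149
149 − 144 = 5
5 − 5 = 0
So 1136 = 987 + 144 + 5, with no two terms consecutive in the sequence.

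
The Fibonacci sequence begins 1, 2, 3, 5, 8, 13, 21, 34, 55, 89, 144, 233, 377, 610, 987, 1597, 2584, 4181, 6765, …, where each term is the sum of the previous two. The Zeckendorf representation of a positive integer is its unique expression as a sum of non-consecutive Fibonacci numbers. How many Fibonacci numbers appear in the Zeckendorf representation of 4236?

4181 ≤ 4236 < 6765, so take 4181; remainder 55
55 ≤ 55 < 89, so take 55; remainder 0
4236 = 4181 + 55, which has 2 terms.

2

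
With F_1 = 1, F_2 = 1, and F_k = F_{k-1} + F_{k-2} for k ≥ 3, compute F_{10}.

Iterating the recurrence up to F_{3} = 2 and F_{2} = 1:
F_{4} = F_{3} + F_{2} = 2 + 1 = 3
F_{5} = F_{4} + F_{3} = 3 + 2 = 5
F_{6} = F_{5} + F_{4} = 5 + 3 = 8
F_{7} = F_{6} + F_{5} = 8 + 5 = 13
F_{8} = F_{7} + F_{6} = 13 + 8 = 21
F_{9} = F_{8} + F_{7} = 21 + 13 = 34
F_{10} = F_{9} + F_{8} = 34 + 21 = 55

55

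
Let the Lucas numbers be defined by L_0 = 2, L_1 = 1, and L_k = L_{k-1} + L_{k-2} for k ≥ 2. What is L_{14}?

843

Iterating the recurrence up to L_{8} = 47 and L_{7} = 29:
L_{9} = L_{8} + L_{7} = 47 + 29 = 76
L_{10} = L_{9} + L_{8} = 76 + 47 = 123
L_{11} = L_{10} + L_{9} = 123 + 76 = 199
L_{12} = L_{11} + L_{10} = 199 + 123 = 322
L_{13} = L_{12} + L_{11} = 322 + 199 = 521
L_{14} = L_{13} + L_{12} = 521 + 322 = 843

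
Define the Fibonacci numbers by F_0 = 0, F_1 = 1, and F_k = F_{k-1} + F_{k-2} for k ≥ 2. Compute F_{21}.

10946

Iterating the recurrence up to F_{16} = 987 and F_{15} = 610:
F_{17} = F_{16} + F_{15} = 987 + 610 = 1597
F_{18} = F_{17} + F_{16} = 1597 + 987 = 2584
F_{19} = F_{18} + F_{17} = 2584 + 1597 = 4181
F_{20} = F_{19} + F_{18} = 4181 + 2584 = 6765
F_{21} = F_{20} + F_{19} = 6765 + 4181 = 10946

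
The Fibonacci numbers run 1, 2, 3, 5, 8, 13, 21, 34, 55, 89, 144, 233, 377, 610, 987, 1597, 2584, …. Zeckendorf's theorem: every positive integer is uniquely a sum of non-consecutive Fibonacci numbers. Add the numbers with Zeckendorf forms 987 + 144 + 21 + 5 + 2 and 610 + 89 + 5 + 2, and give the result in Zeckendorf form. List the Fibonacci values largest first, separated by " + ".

The two numbers are 1159 and 706, so their sum is 1865.
Greedy algorithm:
1597 ≤ 1865 < 2584, so take 1597; remainder 268
233 ≤ 268 < 377, so take 233; remainder 35
34 ≤ 35 < 55, so take 34; remainder 1
1 ≤ 1 < 2, so take 1; remainder 0

1597 + 233 + 34 + 1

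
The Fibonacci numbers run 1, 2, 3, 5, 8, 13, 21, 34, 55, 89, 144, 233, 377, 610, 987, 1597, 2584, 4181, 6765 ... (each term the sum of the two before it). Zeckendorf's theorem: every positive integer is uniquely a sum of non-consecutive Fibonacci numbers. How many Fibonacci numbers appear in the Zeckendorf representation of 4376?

Repeatedly subtract the largest Fibonacci number that fits:
subtract 4181 from 4376: 195 remains
subtract 144 from 195: 51 remains
subtract 34 from 51: 17 remains
subtract 13 from 17: 4 remains
subtract 3 from 4: 1 remains
subtract 1 from 1: 0 remains
4376 = 4181 + 144 + 34 + 13 + 3 + 1, which has 6 terms.

6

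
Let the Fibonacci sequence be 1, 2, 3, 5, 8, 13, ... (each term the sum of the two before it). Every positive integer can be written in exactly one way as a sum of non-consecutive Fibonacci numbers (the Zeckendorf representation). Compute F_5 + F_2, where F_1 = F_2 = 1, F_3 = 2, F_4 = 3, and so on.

F_5 + F_2 = 5 + 1 = 6.

6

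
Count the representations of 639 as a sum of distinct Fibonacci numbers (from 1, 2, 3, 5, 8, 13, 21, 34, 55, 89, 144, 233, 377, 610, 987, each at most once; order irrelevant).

Starting from the Zeckendorf form and repeatedly splitting a term F_k into F_{k−1} + F_{k−2} (when neither is already used) reaches every representation.
639 = 610+21+8 = 610+21+5+3 = 377+233+21+8 = 610+21+5+2+1 = … (16 more), for 20 in all.

20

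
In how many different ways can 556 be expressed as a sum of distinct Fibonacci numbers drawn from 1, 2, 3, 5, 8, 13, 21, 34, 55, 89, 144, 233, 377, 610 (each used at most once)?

Starting from the Zeckendorf form and repeatedly splitting a term F_k into F_{k−1} + F_{k−2} (when neither is already used) reaches every representation.
556 = 377+144+34+1 = 377+144+21+13+1 = 377+89+55+34+1 = … (9 more), for 12 in all.

12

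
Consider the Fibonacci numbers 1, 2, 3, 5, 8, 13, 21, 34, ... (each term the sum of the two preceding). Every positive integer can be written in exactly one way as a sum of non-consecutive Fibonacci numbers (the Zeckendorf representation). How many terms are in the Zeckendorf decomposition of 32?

32: greatest Fibonacci not exceeding it is 21, leaving 11
11: greatest Fibonacci not exceeding it is 8, leaving 3
3: greatest Fibonacci not exceeding it is 3, leaving 0
32 = 21 + 8 + 3, which has 3 terms.

3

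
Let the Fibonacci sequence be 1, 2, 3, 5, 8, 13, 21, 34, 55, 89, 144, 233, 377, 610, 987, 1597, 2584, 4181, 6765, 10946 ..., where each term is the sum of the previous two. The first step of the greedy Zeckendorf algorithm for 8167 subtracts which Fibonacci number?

6765

6765 ≤ 8167 < 10946, so the largest Fibonacci number not exceeding 8167 is 6765.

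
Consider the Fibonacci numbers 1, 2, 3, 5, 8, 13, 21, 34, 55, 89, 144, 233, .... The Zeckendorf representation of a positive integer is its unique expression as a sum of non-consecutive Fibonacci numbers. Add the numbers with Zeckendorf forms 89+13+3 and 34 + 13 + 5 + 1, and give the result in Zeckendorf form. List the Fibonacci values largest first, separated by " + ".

144 + 13 + 1

The two numbers are 105 and 53, so their sum is 158.
158 − 144 = 14
14 − 13 = 1
1 − 1 = 0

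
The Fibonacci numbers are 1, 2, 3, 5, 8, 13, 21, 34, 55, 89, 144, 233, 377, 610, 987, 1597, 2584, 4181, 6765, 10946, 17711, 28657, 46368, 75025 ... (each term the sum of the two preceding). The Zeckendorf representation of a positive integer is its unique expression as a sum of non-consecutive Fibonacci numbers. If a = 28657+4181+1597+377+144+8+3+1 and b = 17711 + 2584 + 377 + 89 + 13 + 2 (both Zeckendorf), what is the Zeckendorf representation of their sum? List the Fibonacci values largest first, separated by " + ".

The two numbers are 34968 and 20776, so their sum is 55744.
Greedy algorithm:
subtract 46368 from 55744: 9376 remains
subtract 6765 from 9376: 2611 remains
subtract 2584 from 2611: 27 remains
subtract 21 from 27: 6 remains
subtract 5 from 6: 1 remains
subtract 1 from 1: 0 remains

46368 + 6765 + 2584 + 21 + 5 + 1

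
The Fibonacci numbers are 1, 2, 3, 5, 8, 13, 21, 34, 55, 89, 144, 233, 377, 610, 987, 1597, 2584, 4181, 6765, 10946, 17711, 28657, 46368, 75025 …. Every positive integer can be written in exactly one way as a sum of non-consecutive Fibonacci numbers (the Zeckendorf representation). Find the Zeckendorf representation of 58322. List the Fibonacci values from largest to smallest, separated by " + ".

46368 + 10946 + 987 + 21

take 46368 (≤ 58322); 58322 − 46368 = 11954
take 10946 (≤ 11954); 11954 − 10946 = 1008
take 987 (≤ 1008); 1008 − 987 = 21
take 21 (≤ 21); 21 − 21 = 0
So 58322 = 46368 + 10946 + 987 + 21, with no two terms consecutive in the sequence.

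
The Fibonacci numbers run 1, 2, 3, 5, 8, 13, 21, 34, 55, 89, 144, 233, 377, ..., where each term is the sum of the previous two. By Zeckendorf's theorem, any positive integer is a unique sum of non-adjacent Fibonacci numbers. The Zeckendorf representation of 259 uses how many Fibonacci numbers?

3

Greedy algorithm:
take 233 (≤ 259); 259 − 233 = 26
take 21 (≤ 26); 26 − 21 = 5
take 5 (≤ 5); 5 − 5 = 0
259 = 233 + 21 + 5, which has 3 terms.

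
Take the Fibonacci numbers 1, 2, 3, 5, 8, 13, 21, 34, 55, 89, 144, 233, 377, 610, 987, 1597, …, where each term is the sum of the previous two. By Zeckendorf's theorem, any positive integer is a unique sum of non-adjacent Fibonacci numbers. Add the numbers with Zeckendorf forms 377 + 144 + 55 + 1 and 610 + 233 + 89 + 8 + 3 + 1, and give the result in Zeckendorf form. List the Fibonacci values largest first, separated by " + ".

987 + 377 + 144 + 13

The two numbers are 577 and 944, so their sum is 1521.
subtract 987 from 1521: 534 remains
subtract 377 from 534: 157 remains
subtract 144 from 157: 13 remains
subtract 13 from 13: 0 remains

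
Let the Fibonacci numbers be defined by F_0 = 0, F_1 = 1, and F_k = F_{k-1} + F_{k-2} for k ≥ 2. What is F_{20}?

6765

Iterating the recurrence up to F_{12} = 144 and F_{11} = 89:
F_{13} = F_{12} + F_{11} = 144 + 89 = 233
F_{14} = F_{13} + F_{12} = 233 + 144 = 377
F_{15} = F_{14} + F_{13} = 377 + 233 = 610
F_{16} = F_{15} + F_{14} = 610 + 377 = 987
F_{17} = F_{16} + F_{15} = 987 + 610 = 1597
F_{18} = F_{17} + F_{16} = 1597 + 987 = 2584
F_{19} = F_{18} + F_{17} = 2584 + 1597 = 4181
F_{20} = F_{19} + F_{18} = 4181 + 2584 = 6765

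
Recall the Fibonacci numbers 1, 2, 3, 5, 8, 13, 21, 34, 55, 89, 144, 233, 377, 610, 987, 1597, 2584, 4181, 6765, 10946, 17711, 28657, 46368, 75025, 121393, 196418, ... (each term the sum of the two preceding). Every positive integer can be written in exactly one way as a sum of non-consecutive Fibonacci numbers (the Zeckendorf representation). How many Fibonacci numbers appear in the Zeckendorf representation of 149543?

8

Greedy algorithm:
subtract 121393 from 149543: 28150 remains
subtract 17711 from 28150: 10439 remains
subtract 6765 from 10439: 3674 remains
subtract 2584 from 3674: 1090 remains
subtract 987 from 1090: 103 remains
subtract 89 from 103: 14 remains
subtract 13 from 14: 1 remains
subtract 1 from 1: 0 remains
149543 = 121393 + 17711 + 6765 + 2584 + 987 + 89 + 13 + 1, which has 8 terms.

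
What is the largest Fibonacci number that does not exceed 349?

233

233 ≤ 349 < 377, so the largest Fibonacci number not exceeding 349 is 233.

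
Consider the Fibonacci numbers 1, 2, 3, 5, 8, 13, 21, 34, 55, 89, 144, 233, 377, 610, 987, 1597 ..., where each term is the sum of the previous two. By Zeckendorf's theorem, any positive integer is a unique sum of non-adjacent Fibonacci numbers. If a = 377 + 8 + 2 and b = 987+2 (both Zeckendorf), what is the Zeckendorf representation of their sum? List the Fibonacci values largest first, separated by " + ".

The two numbers are 387 and 989, so their sum is 1376.
largest Fibonacci ≤ 1376 is 987; 1376 − 987 = 389
largest Fibonacci ≤ 389 is 377; 389 − 377 = 12
largest Fibonacci ≤ 12 is 8; 12 − 8 = 4
largest Fibonacci ≤ 4 is 3; 4 − 3 = 1
largest Fibonacci ≤ 1 is 1; 1 − 1 = 0

987 + 377 + 8 + 3 + 1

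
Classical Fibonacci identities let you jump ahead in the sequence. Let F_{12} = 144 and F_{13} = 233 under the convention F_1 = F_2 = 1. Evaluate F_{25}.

75025

By F_{2k+1} = F_k² + F_{k+1}²: F_{25} = 144² + 233² = 20736 + 54289 = 75025.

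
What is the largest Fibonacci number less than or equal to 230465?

196418

196418 ≤ 230465 < 317811, so the largest Fibonacci number not exceeding 230465 is 196418.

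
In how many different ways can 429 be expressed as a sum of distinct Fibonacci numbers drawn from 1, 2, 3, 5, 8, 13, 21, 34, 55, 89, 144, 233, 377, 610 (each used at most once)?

12

Each representation comes from the Zeckendorf form by replacing some F_k with F_{k−1} + F_{k−2} where possible.
429 = 377+34+13+5 = 377+34+13+3+2 = 233+144+34+13+5 = … (9 more), for 12 in all.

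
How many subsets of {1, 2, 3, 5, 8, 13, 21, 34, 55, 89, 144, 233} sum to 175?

7

175 = 144+21+8+2 = 144+21+5+3+2 = 89+55+21+8+2 = … (4 more), for 7 in all.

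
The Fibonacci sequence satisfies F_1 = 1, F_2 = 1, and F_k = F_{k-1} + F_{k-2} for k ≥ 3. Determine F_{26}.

121393

Iterating the recurrence up to F_{21} = 10946 and F_{20} = 6765:
F_{22} = F_{21} + F_{20} = 10946 + 6765 = 17711
F_{23} = F_{22} + F_{21} = 17711 + 10946 = 28657
F_{24} = F_{23} + F_{22} = 28657 + 17711 = 46368
F_{25} = F_{24} + F_{23} = 46368 + 28657 = 75025
F_{26} = F_{25} + F_{24} = 75025 + 46368 = 121393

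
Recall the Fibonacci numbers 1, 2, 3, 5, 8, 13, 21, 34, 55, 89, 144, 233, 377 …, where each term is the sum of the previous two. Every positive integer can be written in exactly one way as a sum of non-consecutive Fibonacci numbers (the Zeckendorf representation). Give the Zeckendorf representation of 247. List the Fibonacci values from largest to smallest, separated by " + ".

247 − 233 = 14
14 − 13 = 1
1 − 1 = 0
So 247 = 233 + 13 + 1, with no two terms consecutive in the sequence.

233 + 13 + 1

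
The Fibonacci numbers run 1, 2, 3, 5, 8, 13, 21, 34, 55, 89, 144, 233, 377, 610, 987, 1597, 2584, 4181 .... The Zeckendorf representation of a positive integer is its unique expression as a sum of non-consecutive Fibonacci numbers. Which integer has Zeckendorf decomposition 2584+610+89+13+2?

2584+610+89+13+2 = 3298.

3298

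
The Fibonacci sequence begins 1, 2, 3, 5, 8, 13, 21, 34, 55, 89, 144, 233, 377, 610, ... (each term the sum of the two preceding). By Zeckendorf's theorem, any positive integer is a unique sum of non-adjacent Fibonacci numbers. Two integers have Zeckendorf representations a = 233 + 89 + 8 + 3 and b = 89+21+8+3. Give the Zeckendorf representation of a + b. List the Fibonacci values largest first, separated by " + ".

The two numbers are 333 and 121, so their sum is 454.
Greedily peel off the largest Fibonacci term at each step:
454: greatest Fibonacci not exceeding it is 377, leaving 77
77: greatest Fibonacci not exceeding it is 55, leaving 22
22: greatest Fibonacci not exceeding it is 21, leaving 1
1: greatest Fibonacci not exceeding it is 1, leaving 0

377 + 55 + 21 + 1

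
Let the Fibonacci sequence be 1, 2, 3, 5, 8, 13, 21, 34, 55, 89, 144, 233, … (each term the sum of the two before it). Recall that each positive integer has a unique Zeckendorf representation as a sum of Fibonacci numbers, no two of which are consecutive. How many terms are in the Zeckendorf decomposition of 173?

3

take 144 (≤ 173); 173 − 144 = 29
take 21 (≤ 29); 29 − 21 = 8
take 8 (≤ 8); 8 − 8 = 0
173 = 144 + 21 + 8, which has 3 terms.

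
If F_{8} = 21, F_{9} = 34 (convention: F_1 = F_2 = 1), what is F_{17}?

1597

By the addition formula F_{m+n} = F_m F_{n+1} + F_{m−1} F_n with m=9, n=8: F_{17} = 34·34 + 21·21 = 1156 + 441 = 1597.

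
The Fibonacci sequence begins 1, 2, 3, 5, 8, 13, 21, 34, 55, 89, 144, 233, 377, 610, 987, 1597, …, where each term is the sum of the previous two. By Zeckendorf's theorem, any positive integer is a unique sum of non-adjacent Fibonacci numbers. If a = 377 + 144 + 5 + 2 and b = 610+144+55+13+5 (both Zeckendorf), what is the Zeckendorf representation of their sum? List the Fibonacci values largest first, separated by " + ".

The two numbers are 528 and 827, so their sum is 1355.
Greedy algorithm:
largest Fibonacci ≤ 1355 is 987; 1355 − 987 = 368
largest Fibonacci ≤ 368 is 233; 368 − 233 = 135
largest Fibonacci ≤ 135 is 89; 135 − 89 = 46
largest Fibonacci ≤ 46 is 34; 46 − 34 = 12
largest Fibonacci ≤ 12 is 8; 12 − 8 = 4
largest Fibonacci ≤ 4 is 3; 4 − 3 = 1
largest Fibonacci ≤ 1 is 1; 1 − 1 = 0

987 + 233 + 89 + 34 + 8 + 3 + 1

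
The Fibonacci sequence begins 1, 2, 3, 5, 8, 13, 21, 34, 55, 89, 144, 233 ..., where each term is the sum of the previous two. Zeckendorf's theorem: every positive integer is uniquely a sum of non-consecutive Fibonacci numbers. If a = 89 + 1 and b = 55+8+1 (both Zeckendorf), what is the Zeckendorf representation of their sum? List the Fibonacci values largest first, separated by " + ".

The two numbers are 90 and 64, so their sum is 154.
subtract 144 from 154: 10 remains
subtract 8 from 10: 2 remains
subtract 2 from 2: 0 remains

144 + 8 + 2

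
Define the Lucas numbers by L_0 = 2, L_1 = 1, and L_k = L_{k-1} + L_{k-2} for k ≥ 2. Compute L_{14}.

Iterating the recurrence up to L_{6} = 18 and L_{5} = 11:
L_{7} = L_{6} + L_{5} = 18 + 11 = 29
L_{8} = L_{7} + L_{6} = 29 + 18 = 47
L_{9} = L_{8} + L_{7} = 47 + 29 = 76
L_{10} = L_{9} + L_{8} = 76 + 47 = 123
L_{11} = L_{10} + L_{9} = 123 + 76 = 199
L_{12} = L_{11} + L_{10} = 199 + 123 = 322
L_{13} = L_{12} + L_{11} = 322 + 199 = 521
L_{14} = L_{13} + L_{12} = 521 + 322 = 843

843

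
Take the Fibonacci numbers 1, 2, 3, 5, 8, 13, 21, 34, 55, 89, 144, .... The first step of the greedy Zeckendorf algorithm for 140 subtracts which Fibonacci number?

89 ≤ 140 < 144, so the largest Fibonacci number not exceeding 140 is 89.

89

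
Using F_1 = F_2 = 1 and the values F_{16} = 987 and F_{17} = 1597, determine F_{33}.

3524578

By F_{2k+1} = F_k² + F_{k+1}²: F_{33} = 987² + 1597² = 974169 + 2550409 = 3524578.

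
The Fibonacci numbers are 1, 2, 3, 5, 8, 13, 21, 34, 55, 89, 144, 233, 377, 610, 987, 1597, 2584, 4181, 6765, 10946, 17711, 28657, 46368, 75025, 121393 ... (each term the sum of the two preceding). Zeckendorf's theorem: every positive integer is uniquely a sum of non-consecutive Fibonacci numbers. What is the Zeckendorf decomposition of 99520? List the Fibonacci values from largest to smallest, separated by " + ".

99520: greatest Fibonacci not exceeding it is 75025, leaving 24495
24495: greatest Fibonacci not exceeding it is 17711, leaving 6784
6784: greatest Fibonacci not exceeding it is 6765, leaving 19
19: greatest Fibonacci not exceeding it is 13, leaving 6
6: greatest Fibonacci not exceeding it is 5, leaving 1
1: greatest Fibonacci not exceeding it is 1, leaving 0
So 99520 = 75025 + 17711 + 6765 + 13 + 5 + 1, with no two terms consecutive in the sequence.

75025 + 17711 + 6765 + 13 + 5 + 1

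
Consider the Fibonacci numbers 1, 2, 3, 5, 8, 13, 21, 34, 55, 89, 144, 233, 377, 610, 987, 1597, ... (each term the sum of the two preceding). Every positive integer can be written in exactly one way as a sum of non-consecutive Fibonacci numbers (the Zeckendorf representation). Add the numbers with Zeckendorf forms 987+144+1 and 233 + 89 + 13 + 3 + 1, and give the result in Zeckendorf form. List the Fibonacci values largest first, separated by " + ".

The two numbers are 1132 and 339, so their sum is 1471.
largest Fibonacci ≤ 1471 is 987; 1471 − 987 = 484
largest Fibonacci ≤ 484 is 377; 484 − 377 = 107
largest Fibonacci ≤ 107 is 89; 107 − 89 = 18
largest Fibonacci ≤ 18 is 13; 18 − 13 = 5
largest Fibonacci ≤ 5 is 5; 5 − 5 = 0

987 + 377 + 89 + 13 + 5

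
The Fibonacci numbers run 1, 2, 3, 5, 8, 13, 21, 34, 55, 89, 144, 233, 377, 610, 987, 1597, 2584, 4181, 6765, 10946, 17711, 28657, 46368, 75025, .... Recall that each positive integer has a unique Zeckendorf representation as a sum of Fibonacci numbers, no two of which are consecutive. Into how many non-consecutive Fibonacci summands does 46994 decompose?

4

46994 − 46368 = 626
626 − 610 = 16
16 − 13 = 3
3 − 3 = 0
46994 = 46368 + 610 + 13 + 3, which has 4 terms.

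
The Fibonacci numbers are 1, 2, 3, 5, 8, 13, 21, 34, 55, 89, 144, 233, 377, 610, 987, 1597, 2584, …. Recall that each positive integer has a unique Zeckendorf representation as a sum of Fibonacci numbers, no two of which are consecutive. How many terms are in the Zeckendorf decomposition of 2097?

4

Greedily peel off the largest Fibonacci term at each step:
take 1597 (≤ 2097); 2097 − 1597 = 500
take 377 (≤ 500); 500 − 377 = 123
take 89 (≤ 123); 123 − 89 = 34
take 34 (≤ 34); 34 − 34 = 0
2097 = 1597 + 377 + 89 + 34, which has 4 terms.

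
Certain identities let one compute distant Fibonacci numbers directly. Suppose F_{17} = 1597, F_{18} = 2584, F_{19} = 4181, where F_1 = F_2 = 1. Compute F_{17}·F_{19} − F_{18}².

1597·4181 − 2584² = 6677057 − 6677056 = 1. (Cassini's identity: F_{k−1}F_{k+1} − F_k² = (−1)^k.)

1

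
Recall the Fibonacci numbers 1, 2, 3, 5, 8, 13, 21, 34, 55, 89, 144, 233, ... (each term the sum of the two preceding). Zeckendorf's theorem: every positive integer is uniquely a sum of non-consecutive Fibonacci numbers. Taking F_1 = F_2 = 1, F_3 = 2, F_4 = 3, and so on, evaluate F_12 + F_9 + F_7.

191

F_12 + F_9 + F_7 = 144 + 34 + 13 = 191.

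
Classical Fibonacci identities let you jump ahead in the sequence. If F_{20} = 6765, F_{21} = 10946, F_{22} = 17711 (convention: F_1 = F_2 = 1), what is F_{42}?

By the addition formula F_{m+n} = F_m F_{n+1} + F_{m−1} F_n with m=22, n=20: F_{42} = 17711·10946 + 10946·6765 = 193864606 + 74049690 = 267914296.

267914296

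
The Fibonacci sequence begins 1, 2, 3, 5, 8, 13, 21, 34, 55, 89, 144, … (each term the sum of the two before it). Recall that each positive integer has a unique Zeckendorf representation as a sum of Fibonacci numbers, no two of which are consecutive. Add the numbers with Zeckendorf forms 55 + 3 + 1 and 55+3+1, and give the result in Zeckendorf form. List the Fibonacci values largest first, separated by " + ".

89 + 21 + 8

The two numbers are 59 and 59, so their sum is 118.
take 89 (≤ 118); 118 − 89 = 29
take 21 (≤ 29); 29 − 21 = 8
take 8 (≤ 8); 8 − 8 = 0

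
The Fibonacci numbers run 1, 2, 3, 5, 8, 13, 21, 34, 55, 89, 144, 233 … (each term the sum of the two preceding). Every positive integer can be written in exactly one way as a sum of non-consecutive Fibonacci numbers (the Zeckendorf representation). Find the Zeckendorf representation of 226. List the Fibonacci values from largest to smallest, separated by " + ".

144 + 55 + 21 + 5 + 1

Greedy algorithm:
226: greatest Fibonacci not exceeding it is 144, leaving 82
82: greatest Fibonacci not exceeding it is 55, leaving 27
27: greatest Fibonacci not exceeding it is 21, leaving 6
6: greatest Fibonacci not exceeding it is 5, leaving 1
1: greatest Fibonacci not exceeding it is 1, leaving 0
So 226 = 144 + 55 + 21 + 5 + 1, with no two terms consecutive in the sequence.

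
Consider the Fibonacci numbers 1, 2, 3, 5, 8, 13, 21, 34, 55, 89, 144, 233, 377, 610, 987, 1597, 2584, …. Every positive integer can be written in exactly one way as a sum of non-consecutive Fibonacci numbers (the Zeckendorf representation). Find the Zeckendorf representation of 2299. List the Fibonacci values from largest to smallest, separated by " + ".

1597 + 610 + 89 + 3

Greedy algorithm:
subtract 1597 from 2299: 702 remains
subtract 610 from 702: 92 remains
subtract 89 from 92: 3 remains
subtract 3 from 3: 0 remains
So 2299 = 1597 + 610 + 89 + 3, with no two terms consecutive in the sequence.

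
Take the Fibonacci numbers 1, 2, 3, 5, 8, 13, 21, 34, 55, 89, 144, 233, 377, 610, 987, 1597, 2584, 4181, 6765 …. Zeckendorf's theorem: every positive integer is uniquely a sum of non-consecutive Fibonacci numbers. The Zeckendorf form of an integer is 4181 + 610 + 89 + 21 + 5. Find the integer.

4906

4181 + 610 + 89 + 21 + 5 = 4906.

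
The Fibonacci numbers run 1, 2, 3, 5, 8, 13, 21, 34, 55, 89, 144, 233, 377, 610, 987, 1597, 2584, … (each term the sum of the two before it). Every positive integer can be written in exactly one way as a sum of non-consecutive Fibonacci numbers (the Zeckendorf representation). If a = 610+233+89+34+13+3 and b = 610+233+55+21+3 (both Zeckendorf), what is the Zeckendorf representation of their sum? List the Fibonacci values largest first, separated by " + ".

1597 + 233 + 55 + 13 + 5 + 1

The two numbers are 982 and 922, so their sum is 1904.
Greedy algorithm:
1597 ≤ 1904 < 2584, so take 1597; remainder 307
233 ≤ 307 < 377, so take 233; remainder 74
55 ≤ 74 < 89, so take 55; remainder 19
13 ≤ 19 < 21, so take 13; remainder 6
5 ≤ 6 < 8, so take 5; remainder 1
1 ≤ 1 < 2, so take 1; remainder 0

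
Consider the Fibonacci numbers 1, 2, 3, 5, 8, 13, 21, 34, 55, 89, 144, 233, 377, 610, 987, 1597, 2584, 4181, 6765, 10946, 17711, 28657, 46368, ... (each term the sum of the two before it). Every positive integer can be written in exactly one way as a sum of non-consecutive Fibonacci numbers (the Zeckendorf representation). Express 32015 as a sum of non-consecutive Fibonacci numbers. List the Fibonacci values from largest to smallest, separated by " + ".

28657 + 2584 + 610 + 144 + 13 + 5 + 2

32015: greatest Fibonacci not exceeding it is 28657, leaving 3358
3358: greatest Fibonacci not exceeding it is 2584, leaving 774
774: greatest Fibonacci not exceeding it is 610, leaving 164
164: greatest Fibonacci not exceeding it is 144, leaving 20
20: greatest Fibonacci not exceeding it is 13, leaving 7
7: greatest Fibonacci not exceeding it is 5, leaving 2
2: greatest Fibonacci not exceeding it is 2, leaving 0
So 32015 = 28657 + 2584 + 610 + 144 + 13 + 5 + 2, with no two terms consecutive in the sequence.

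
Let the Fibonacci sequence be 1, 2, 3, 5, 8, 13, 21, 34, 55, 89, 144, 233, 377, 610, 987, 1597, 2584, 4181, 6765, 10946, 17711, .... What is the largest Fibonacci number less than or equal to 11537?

10946

10946 ≤ 11537 < 17711, so the largest Fibonacci number not exceeding 11537 is 10946.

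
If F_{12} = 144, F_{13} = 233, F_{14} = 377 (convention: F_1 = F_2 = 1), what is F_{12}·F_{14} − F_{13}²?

-1

144·377 − 233² = 54288 − 54289 = -1. (Cassini's identity: F_{k−1}F_{k+1} − F_k² = (−1)^k.)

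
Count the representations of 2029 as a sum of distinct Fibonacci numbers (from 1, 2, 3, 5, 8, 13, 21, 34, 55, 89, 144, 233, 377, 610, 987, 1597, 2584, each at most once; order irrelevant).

28

Each representation comes from the Zeckendorf form by replacing some F_k with F_{k−1} + F_{k−2} where possible.
2029 = 1597+377+55 = 1597+377+34+21 = 1597+233+144+55 = 987+610+377+55 = 1597+377+34+13+8 = … (23 more), for 28 in all.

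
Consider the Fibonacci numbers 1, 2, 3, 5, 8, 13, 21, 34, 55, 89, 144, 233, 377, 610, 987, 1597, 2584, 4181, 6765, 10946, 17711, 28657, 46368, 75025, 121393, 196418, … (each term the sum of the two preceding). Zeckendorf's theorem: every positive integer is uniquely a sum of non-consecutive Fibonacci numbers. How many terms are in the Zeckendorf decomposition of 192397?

7

largest Fibonacci ≤ 192397 is 121393; 192397 − 121393 = 71004
largest Fibonacci ≤ 71004 is 46368; 71004 − 46368 = 24636
largest Fibonacci ≤ 24636 is 17711; 24636 − 17711 = 6925
largest Fibonacci ≤ 6925 is 6765; 6925 − 6765 = 160
largest Fibonacci ≤ 160 is 144; 160 − 144 = 16
largest Fibonacci ≤ 16 is 13; 16 − 13 = 3
largest Fibonacci ≤ 3 is 3; 3 − 3 = 0
192397 = 121393 + 46368 + 17711 + 6765 + 144 + 13 + 3, which has 7 terms.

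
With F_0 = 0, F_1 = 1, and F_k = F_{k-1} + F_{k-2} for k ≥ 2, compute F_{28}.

317811

Iterating the recurrence up to F_{24} = 46368 and F_{23} = 28657:
F_{25} = F_{24} + F_{23} = 46368 + 28657 = 75025
F_{26} = F_{25} + F_{24} = 75025 + 46368 = 121393
F_{27} = F_{26} + F_{25} = 121393 + 75025 = 196418
F_{28} = F_{27} + F_{26} = 196418 + 121393 = 317811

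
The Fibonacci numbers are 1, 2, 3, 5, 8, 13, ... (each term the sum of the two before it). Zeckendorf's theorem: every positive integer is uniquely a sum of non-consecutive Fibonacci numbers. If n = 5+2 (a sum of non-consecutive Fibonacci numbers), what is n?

5+2 = 7.

7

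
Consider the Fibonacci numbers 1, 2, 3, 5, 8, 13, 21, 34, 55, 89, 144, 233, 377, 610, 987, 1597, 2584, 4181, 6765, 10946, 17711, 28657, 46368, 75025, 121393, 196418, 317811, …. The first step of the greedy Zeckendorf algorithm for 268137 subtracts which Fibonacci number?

196418 ≤ 268137 < 317811, so the largest Fibonacci number not exceeding 268137 is 196418.

196418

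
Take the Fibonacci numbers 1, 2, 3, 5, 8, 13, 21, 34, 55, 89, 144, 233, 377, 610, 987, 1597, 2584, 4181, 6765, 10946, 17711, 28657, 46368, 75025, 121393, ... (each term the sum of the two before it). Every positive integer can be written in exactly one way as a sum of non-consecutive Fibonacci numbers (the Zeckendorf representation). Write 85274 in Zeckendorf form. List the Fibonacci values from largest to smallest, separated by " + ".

Greedily peel off the largest Fibonacci term at each step:
75025 ≤ 85274 < 121393, so take 75025; remainder 10249
6765 ≤ 10249 < 10946, so take 6765; remainder 3484
2584 ≤ 3484 < 4181, so take 2584; remainder 900
610 ≤ 900 < 987, so take 610; remainder 290
233 ≤ 290 < 377, so take 233; remainder 57
55 ≤ 57 < 89, so take 55; remainder 2
2 ≤ 2 < 3, so take 2; remainder 0
So 85274 = 75025 + 6765 + 2584 + 610 + 233 + 55 + 2, with no two terms consecutive in the sequence.

75025 + 6765 + 2584 + 610 + 233 + 55 + 2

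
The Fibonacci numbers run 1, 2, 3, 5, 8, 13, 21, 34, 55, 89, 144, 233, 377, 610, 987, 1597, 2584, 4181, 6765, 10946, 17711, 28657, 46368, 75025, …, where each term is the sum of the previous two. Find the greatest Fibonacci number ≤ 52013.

46368 ≤ 52013 < 75025, so the largest Fibonacci number not exceeding 52013 is 46368.

46368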